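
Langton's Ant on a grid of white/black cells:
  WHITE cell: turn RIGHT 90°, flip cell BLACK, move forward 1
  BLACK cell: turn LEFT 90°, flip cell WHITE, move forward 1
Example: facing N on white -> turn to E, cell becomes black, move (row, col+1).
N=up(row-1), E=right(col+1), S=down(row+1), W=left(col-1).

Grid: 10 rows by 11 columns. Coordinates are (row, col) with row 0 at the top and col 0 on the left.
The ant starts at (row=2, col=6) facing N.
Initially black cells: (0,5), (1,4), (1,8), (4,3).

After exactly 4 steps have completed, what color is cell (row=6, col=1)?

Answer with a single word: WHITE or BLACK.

Answer: WHITE

Derivation:
Step 1: on WHITE (2,6): turn R to E, flip to black, move to (2,7). |black|=5
Step 2: on WHITE (2,7): turn R to S, flip to black, move to (3,7). |black|=6
Step 3: on WHITE (3,7): turn R to W, flip to black, move to (3,6). |black|=7
Step 4: on WHITE (3,6): turn R to N, flip to black, move to (2,6). |black|=8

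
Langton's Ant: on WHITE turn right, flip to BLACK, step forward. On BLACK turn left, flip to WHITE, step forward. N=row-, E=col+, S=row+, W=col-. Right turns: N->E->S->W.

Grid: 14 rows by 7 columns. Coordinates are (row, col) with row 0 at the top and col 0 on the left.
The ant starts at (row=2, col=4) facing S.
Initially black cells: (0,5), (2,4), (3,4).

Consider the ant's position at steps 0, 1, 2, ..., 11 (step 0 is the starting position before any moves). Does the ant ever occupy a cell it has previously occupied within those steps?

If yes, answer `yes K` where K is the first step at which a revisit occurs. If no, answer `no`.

Answer: yes 7

Derivation:
Step 1: on BLACK (2,4): turn L to E, flip to white, move to (2,5). |black|=2 — new cell
Step 2: on WHITE (2,5): turn R to S, flip to black, move to (3,5). |black|=3 — new cell
Step 3: on WHITE (3,5): turn R to W, flip to black, move to (3,4). |black|=4 — new cell
Step 4: on BLACK (3,4): turn L to S, flip to white, move to (4,4). |black|=3 — new cell
Step 5: on WHITE (4,4): turn R to W, flip to black, move to (4,3). |black|=4 — new cell
Step 6: on WHITE (4,3): turn R to N, flip to black, move to (3,3). |black|=5 — new cell
Step 7: on WHITE (3,3): turn R to E, flip to black, move to (3,4). |black|=6 — REVISIT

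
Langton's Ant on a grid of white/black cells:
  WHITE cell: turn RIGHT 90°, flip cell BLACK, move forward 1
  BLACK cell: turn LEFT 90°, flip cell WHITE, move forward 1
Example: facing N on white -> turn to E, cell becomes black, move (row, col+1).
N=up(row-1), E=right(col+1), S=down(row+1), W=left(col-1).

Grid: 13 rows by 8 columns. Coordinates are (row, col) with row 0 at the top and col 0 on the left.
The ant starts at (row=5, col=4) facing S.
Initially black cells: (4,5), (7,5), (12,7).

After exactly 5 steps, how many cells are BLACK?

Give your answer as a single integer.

Answer: 6

Derivation:
Step 1: on WHITE (5,4): turn R to W, flip to black, move to (5,3). |black|=4
Step 2: on WHITE (5,3): turn R to N, flip to black, move to (4,3). |black|=5
Step 3: on WHITE (4,3): turn R to E, flip to black, move to (4,4). |black|=6
Step 4: on WHITE (4,4): turn R to S, flip to black, move to (5,4). |black|=7
Step 5: on BLACK (5,4): turn L to E, flip to white, move to (5,5). |black|=6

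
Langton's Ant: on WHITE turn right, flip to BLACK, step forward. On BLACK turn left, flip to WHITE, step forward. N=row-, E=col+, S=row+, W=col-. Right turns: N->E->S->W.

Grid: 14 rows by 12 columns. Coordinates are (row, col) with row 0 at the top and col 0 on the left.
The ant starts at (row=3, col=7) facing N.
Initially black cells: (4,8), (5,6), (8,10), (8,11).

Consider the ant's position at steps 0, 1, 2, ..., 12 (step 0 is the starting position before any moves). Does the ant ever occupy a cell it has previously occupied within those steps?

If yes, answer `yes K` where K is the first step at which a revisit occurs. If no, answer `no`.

Answer: yes 6

Derivation:
Step 1: on WHITE (3,7): turn R to E, flip to black, move to (3,8). |black|=5 — new cell
Step 2: on WHITE (3,8): turn R to S, flip to black, move to (4,8). |black|=6 — new cell
Step 3: on BLACK (4,8): turn L to E, flip to white, move to (4,9). |black|=5 — new cell
Step 4: on WHITE (4,9): turn R to S, flip to black, move to (5,9). |black|=6 — new cell
Step 5: on WHITE (5,9): turn R to W, flip to black, move to (5,8). |black|=7 — new cell
Step 6: on WHITE (5,8): turn R to N, flip to black, move to (4,8). |black|=8 — REVISIT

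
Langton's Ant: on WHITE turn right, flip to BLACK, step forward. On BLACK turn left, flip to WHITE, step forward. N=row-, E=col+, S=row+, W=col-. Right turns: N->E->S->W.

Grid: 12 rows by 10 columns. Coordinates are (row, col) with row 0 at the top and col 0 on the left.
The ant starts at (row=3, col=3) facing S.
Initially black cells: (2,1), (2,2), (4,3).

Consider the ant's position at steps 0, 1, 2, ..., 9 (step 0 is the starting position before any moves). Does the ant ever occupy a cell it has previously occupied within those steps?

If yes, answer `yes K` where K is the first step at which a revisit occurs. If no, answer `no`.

Step 1: on WHITE (3,3): turn R to W, flip to black, move to (3,2). |black|=4 — new cell
Step 2: on WHITE (3,2): turn R to N, flip to black, move to (2,2). |black|=5 — new cell
Step 3: on BLACK (2,2): turn L to W, flip to white, move to (2,1). |black|=4 — new cell
Step 4: on BLACK (2,1): turn L to S, flip to white, move to (3,1). |black|=3 — new cell
Step 5: on WHITE (3,1): turn R to W, flip to black, move to (3,0). |black|=4 — new cell
Step 6: on WHITE (3,0): turn R to N, flip to black, move to (2,0). |black|=5 — new cell
Step 7: on WHITE (2,0): turn R to E, flip to black, move to (2,1). |black|=6 — REVISIT

Answer: yes 7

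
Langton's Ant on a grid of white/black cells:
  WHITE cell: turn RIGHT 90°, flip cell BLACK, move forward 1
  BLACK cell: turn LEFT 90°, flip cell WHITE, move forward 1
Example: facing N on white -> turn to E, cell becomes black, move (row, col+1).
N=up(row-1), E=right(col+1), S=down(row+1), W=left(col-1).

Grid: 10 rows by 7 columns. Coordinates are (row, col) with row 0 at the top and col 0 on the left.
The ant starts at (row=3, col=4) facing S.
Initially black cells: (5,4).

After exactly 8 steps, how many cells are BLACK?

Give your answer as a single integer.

Step 1: on WHITE (3,4): turn R to W, flip to black, move to (3,3). |black|=2
Step 2: on WHITE (3,3): turn R to N, flip to black, move to (2,3). |black|=3
Step 3: on WHITE (2,3): turn R to E, flip to black, move to (2,4). |black|=4
Step 4: on WHITE (2,4): turn R to S, flip to black, move to (3,4). |black|=5
Step 5: on BLACK (3,4): turn L to E, flip to white, move to (3,5). |black|=4
Step 6: on WHITE (3,5): turn R to S, flip to black, move to (4,5). |black|=5
Step 7: on WHITE (4,5): turn R to W, flip to black, move to (4,4). |black|=6
Step 8: on WHITE (4,4): turn R to N, flip to black, move to (3,4). |black|=7

Answer: 7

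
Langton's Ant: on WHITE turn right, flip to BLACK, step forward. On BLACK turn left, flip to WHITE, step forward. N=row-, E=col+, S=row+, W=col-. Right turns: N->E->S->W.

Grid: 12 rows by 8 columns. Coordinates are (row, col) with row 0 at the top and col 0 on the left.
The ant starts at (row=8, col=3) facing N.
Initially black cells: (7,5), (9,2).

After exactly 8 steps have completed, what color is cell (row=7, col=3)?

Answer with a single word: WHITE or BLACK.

Step 1: on WHITE (8,3): turn R to E, flip to black, move to (8,4). |black|=3
Step 2: on WHITE (8,4): turn R to S, flip to black, move to (9,4). |black|=4
Step 3: on WHITE (9,4): turn R to W, flip to black, move to (9,3). |black|=5
Step 4: on WHITE (9,3): turn R to N, flip to black, move to (8,3). |black|=6
Step 5: on BLACK (8,3): turn L to W, flip to white, move to (8,2). |black|=5
Step 6: on WHITE (8,2): turn R to N, flip to black, move to (7,2). |black|=6
Step 7: on WHITE (7,2): turn R to E, flip to black, move to (7,3). |black|=7
Step 8: on WHITE (7,3): turn R to S, flip to black, move to (8,3). |black|=8

Answer: BLACK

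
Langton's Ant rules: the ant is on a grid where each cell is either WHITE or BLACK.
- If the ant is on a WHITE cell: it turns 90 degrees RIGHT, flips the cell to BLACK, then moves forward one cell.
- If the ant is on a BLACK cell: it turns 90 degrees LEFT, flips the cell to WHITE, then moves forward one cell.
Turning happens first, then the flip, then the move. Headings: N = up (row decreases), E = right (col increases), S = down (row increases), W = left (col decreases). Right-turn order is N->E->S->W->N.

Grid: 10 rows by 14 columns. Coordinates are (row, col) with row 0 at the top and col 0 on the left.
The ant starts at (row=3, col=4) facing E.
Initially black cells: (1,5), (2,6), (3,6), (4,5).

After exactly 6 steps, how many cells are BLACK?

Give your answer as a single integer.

Step 1: on WHITE (3,4): turn R to S, flip to black, move to (4,4). |black|=5
Step 2: on WHITE (4,4): turn R to W, flip to black, move to (4,3). |black|=6
Step 3: on WHITE (4,3): turn R to N, flip to black, move to (3,3). |black|=7
Step 4: on WHITE (3,3): turn R to E, flip to black, move to (3,4). |black|=8
Step 5: on BLACK (3,4): turn L to N, flip to white, move to (2,4). |black|=7
Step 6: on WHITE (2,4): turn R to E, flip to black, move to (2,5). |black|=8

Answer: 8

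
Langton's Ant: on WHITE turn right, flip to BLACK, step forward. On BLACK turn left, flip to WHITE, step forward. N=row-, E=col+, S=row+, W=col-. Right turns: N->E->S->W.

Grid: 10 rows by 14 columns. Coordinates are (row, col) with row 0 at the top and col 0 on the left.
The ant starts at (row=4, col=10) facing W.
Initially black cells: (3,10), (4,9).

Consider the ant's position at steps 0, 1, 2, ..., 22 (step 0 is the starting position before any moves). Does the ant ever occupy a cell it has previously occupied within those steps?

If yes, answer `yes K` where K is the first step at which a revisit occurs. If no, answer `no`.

Answer: yes 5

Derivation:
Step 1: on WHITE (4,10): turn R to N, flip to black, move to (3,10). |black|=3 — new cell
Step 2: on BLACK (3,10): turn L to W, flip to white, move to (3,9). |black|=2 — new cell
Step 3: on WHITE (3,9): turn R to N, flip to black, move to (2,9). |black|=3 — new cell
Step 4: on WHITE (2,9): turn R to E, flip to black, move to (2,10). |black|=4 — new cell
Step 5: on WHITE (2,10): turn R to S, flip to black, move to (3,10). |black|=5 — REVISIT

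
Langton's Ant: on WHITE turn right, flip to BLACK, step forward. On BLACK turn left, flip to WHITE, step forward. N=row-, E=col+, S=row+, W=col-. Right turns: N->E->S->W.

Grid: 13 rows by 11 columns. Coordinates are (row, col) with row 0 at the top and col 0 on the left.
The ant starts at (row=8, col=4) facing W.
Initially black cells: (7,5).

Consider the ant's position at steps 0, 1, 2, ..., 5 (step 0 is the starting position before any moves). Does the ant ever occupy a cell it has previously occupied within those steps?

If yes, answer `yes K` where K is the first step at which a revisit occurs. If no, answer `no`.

Answer: no

Derivation:
Step 1: on WHITE (8,4): turn R to N, flip to black, move to (7,4). |black|=2 — new cell
Step 2: on WHITE (7,4): turn R to E, flip to black, move to (7,5). |black|=3 — new cell
Step 3: on BLACK (7,5): turn L to N, flip to white, move to (6,5). |black|=2 — new cell
Step 4: on WHITE (6,5): turn R to E, flip to black, move to (6,6). |black|=3 — new cell
Step 5: on WHITE (6,6): turn R to S, flip to black, move to (7,6). |black|=4 — new cell
No revisit within 5 steps.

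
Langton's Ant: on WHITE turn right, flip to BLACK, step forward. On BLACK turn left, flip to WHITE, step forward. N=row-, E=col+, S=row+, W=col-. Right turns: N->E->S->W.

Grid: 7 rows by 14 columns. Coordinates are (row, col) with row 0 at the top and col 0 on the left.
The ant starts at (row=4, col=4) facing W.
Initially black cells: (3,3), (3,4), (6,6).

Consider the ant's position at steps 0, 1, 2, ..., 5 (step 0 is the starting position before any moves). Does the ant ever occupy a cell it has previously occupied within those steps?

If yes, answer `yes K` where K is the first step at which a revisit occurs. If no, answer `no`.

Step 1: on WHITE (4,4): turn R to N, flip to black, move to (3,4). |black|=4 — new cell
Step 2: on BLACK (3,4): turn L to W, flip to white, move to (3,3). |black|=3 — new cell
Step 3: on BLACK (3,3): turn L to S, flip to white, move to (4,3). |black|=2 — new cell
Step 4: on WHITE (4,3): turn R to W, flip to black, move to (4,2). |black|=3 — new cell
Step 5: on WHITE (4,2): turn R to N, flip to black, move to (3,2). |black|=4 — new cell
No revisit within 5 steps.

Answer: no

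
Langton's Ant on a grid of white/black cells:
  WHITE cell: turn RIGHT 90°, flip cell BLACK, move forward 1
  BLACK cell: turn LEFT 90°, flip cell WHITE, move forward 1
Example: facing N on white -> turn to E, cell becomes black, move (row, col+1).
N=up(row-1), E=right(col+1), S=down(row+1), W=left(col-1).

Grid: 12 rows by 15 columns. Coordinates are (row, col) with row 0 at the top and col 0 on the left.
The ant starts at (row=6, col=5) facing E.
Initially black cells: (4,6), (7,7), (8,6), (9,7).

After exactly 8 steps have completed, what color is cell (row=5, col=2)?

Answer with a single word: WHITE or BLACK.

Step 1: on WHITE (6,5): turn R to S, flip to black, move to (7,5). |black|=5
Step 2: on WHITE (7,5): turn R to W, flip to black, move to (7,4). |black|=6
Step 3: on WHITE (7,4): turn R to N, flip to black, move to (6,4). |black|=7
Step 4: on WHITE (6,4): turn R to E, flip to black, move to (6,5). |black|=8
Step 5: on BLACK (6,5): turn L to N, flip to white, move to (5,5). |black|=7
Step 6: on WHITE (5,5): turn R to E, flip to black, move to (5,6). |black|=8
Step 7: on WHITE (5,6): turn R to S, flip to black, move to (6,6). |black|=9
Step 8: on WHITE (6,6): turn R to W, flip to black, move to (6,5). |black|=10

Answer: WHITE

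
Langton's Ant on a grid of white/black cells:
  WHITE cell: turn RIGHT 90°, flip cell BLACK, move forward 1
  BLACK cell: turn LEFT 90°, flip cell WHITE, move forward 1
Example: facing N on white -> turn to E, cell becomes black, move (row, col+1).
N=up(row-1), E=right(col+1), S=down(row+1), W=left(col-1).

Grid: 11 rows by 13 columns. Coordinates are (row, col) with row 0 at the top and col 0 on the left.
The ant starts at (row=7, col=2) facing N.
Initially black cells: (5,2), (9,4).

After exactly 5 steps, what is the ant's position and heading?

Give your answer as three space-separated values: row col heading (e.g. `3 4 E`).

Answer: 7 1 W

Derivation:
Step 1: on WHITE (7,2): turn R to E, flip to black, move to (7,3). |black|=3
Step 2: on WHITE (7,3): turn R to S, flip to black, move to (8,3). |black|=4
Step 3: on WHITE (8,3): turn R to W, flip to black, move to (8,2). |black|=5
Step 4: on WHITE (8,2): turn R to N, flip to black, move to (7,2). |black|=6
Step 5: on BLACK (7,2): turn L to W, flip to white, move to (7,1). |black|=5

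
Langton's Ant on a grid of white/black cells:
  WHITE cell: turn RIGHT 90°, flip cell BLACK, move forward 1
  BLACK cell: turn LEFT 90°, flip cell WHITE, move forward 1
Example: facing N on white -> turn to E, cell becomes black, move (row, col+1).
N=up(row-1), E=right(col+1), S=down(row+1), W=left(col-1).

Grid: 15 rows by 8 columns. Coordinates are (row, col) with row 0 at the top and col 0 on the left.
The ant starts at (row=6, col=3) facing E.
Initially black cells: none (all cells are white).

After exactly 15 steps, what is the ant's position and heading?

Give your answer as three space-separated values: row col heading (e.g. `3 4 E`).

Step 1: on WHITE (6,3): turn R to S, flip to black, move to (7,3). |black|=1
Step 2: on WHITE (7,3): turn R to W, flip to black, move to (7,2). |black|=2
Step 3: on WHITE (7,2): turn R to N, flip to black, move to (6,2). |black|=3
Step 4: on WHITE (6,2): turn R to E, flip to black, move to (6,3). |black|=4
Step 5: on BLACK (6,3): turn L to N, flip to white, move to (5,3). |black|=3
Step 6: on WHITE (5,3): turn R to E, flip to black, move to (5,4). |black|=4
Step 7: on WHITE (5,4): turn R to S, flip to black, move to (6,4). |black|=5
Step 8: on WHITE (6,4): turn R to W, flip to black, move to (6,3). |black|=6
Step 9: on WHITE (6,3): turn R to N, flip to black, move to (5,3). |black|=7
Step 10: on BLACK (5,3): turn L to W, flip to white, move to (5,2). |black|=6
Step 11: on WHITE (5,2): turn R to N, flip to black, move to (4,2). |black|=7
Step 12: on WHITE (4,2): turn R to E, flip to black, move to (4,3). |black|=8
Step 13: on WHITE (4,3): turn R to S, flip to black, move to (5,3). |black|=9
Step 14: on WHITE (5,3): turn R to W, flip to black, move to (5,2). |black|=10
Step 15: on BLACK (5,2): turn L to S, flip to white, move to (6,2). |black|=9

Answer: 6 2 S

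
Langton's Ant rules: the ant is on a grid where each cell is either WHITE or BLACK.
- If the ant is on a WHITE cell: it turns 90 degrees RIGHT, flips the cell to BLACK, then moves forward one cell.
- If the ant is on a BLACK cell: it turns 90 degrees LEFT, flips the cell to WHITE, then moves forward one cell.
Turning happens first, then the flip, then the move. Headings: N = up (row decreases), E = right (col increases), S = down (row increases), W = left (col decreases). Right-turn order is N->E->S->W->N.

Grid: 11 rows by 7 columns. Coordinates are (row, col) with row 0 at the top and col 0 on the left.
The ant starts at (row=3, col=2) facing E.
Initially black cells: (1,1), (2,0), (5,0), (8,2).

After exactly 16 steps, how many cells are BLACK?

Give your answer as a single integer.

Step 1: on WHITE (3,2): turn R to S, flip to black, move to (4,2). |black|=5
Step 2: on WHITE (4,2): turn R to W, flip to black, move to (4,1). |black|=6
Step 3: on WHITE (4,1): turn R to N, flip to black, move to (3,1). |black|=7
Step 4: on WHITE (3,1): turn R to E, flip to black, move to (3,2). |black|=8
Step 5: on BLACK (3,2): turn L to N, flip to white, move to (2,2). |black|=7
Step 6: on WHITE (2,2): turn R to E, flip to black, move to (2,3). |black|=8
Step 7: on WHITE (2,3): turn R to S, flip to black, move to (3,3). |black|=9
Step 8: on WHITE (3,3): turn R to W, flip to black, move to (3,2). |black|=10
Step 9: on WHITE (3,2): turn R to N, flip to black, move to (2,2). |black|=11
Step 10: on BLACK (2,2): turn L to W, flip to white, move to (2,1). |black|=10
Step 11: on WHITE (2,1): turn R to N, flip to black, move to (1,1). |black|=11
Step 12: on BLACK (1,1): turn L to W, flip to white, move to (1,0). |black|=10
Step 13: on WHITE (1,0): turn R to N, flip to black, move to (0,0). |black|=11
Step 14: on WHITE (0,0): turn R to E, flip to black, move to (0,1). |black|=12
Step 15: on WHITE (0,1): turn R to S, flip to black, move to (1,1). |black|=13
Step 16: on WHITE (1,1): turn R to W, flip to black, move to (1,0). |black|=14

Answer: 14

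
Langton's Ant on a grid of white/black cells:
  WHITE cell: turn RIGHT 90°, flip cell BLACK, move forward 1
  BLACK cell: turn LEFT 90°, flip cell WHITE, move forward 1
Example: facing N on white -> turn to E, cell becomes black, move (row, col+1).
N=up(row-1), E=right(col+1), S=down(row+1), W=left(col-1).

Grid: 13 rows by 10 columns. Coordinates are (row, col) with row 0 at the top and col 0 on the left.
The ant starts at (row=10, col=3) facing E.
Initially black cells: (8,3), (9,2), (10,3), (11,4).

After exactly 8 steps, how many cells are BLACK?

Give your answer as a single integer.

Step 1: on BLACK (10,3): turn L to N, flip to white, move to (9,3). |black|=3
Step 2: on WHITE (9,3): turn R to E, flip to black, move to (9,4). |black|=4
Step 3: on WHITE (9,4): turn R to S, flip to black, move to (10,4). |black|=5
Step 4: on WHITE (10,4): turn R to W, flip to black, move to (10,3). |black|=6
Step 5: on WHITE (10,3): turn R to N, flip to black, move to (9,3). |black|=7
Step 6: on BLACK (9,3): turn L to W, flip to white, move to (9,2). |black|=6
Step 7: on BLACK (9,2): turn L to S, flip to white, move to (10,2). |black|=5
Step 8: on WHITE (10,2): turn R to W, flip to black, move to (10,1). |black|=6

Answer: 6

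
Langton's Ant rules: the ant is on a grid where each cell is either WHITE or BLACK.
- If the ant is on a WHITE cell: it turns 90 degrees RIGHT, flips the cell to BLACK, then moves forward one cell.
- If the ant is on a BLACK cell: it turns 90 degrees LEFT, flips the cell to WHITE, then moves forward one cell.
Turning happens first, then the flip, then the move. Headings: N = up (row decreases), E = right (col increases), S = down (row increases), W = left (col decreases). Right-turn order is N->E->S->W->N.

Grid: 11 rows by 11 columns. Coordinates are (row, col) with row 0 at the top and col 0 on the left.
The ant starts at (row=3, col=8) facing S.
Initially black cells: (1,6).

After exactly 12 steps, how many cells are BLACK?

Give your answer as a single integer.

Step 1: on WHITE (3,8): turn R to W, flip to black, move to (3,7). |black|=2
Step 2: on WHITE (3,7): turn R to N, flip to black, move to (2,7). |black|=3
Step 3: on WHITE (2,7): turn R to E, flip to black, move to (2,8). |black|=4
Step 4: on WHITE (2,8): turn R to S, flip to black, move to (3,8). |black|=5
Step 5: on BLACK (3,8): turn L to E, flip to white, move to (3,9). |black|=4
Step 6: on WHITE (3,9): turn R to S, flip to black, move to (4,9). |black|=5
Step 7: on WHITE (4,9): turn R to W, flip to black, move to (4,8). |black|=6
Step 8: on WHITE (4,8): turn R to N, flip to black, move to (3,8). |black|=7
Step 9: on WHITE (3,8): turn R to E, flip to black, move to (3,9). |black|=8
Step 10: on BLACK (3,9): turn L to N, flip to white, move to (2,9). |black|=7
Step 11: on WHITE (2,9): turn R to E, flip to black, move to (2,10). |black|=8
Step 12: on WHITE (2,10): turn R to S, flip to black, move to (3,10). |black|=9

Answer: 9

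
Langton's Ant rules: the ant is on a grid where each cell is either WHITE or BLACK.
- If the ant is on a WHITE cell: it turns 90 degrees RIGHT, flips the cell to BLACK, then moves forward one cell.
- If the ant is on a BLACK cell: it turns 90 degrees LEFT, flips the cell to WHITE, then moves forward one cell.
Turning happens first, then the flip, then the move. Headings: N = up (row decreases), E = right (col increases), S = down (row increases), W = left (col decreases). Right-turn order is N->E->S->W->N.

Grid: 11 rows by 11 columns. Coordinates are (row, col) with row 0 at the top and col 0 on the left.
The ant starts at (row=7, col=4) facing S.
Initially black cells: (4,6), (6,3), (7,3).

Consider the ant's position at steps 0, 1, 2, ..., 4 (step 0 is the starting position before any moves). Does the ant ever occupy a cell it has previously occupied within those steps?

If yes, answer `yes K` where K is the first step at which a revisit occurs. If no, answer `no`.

Answer: no

Derivation:
Step 1: on WHITE (7,4): turn R to W, flip to black, move to (7,3). |black|=4 — new cell
Step 2: on BLACK (7,3): turn L to S, flip to white, move to (8,3). |black|=3 — new cell
Step 3: on WHITE (8,3): turn R to W, flip to black, move to (8,2). |black|=4 — new cell
Step 4: on WHITE (8,2): turn R to N, flip to black, move to (7,2). |black|=5 — new cell
No revisit within 4 steps.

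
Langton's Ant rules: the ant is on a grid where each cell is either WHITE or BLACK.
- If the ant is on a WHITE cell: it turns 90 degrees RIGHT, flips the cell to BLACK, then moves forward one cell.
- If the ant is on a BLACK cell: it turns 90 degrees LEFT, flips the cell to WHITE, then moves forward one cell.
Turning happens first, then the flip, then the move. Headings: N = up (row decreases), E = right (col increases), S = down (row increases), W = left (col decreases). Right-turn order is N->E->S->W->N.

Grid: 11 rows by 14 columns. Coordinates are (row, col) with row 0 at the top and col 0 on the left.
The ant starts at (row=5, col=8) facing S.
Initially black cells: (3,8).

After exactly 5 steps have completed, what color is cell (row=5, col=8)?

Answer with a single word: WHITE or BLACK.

Answer: WHITE

Derivation:
Step 1: on WHITE (5,8): turn R to W, flip to black, move to (5,7). |black|=2
Step 2: on WHITE (5,7): turn R to N, flip to black, move to (4,7). |black|=3
Step 3: on WHITE (4,7): turn R to E, flip to black, move to (4,8). |black|=4
Step 4: on WHITE (4,8): turn R to S, flip to black, move to (5,8). |black|=5
Step 5: on BLACK (5,8): turn L to E, flip to white, move to (5,9). |black|=4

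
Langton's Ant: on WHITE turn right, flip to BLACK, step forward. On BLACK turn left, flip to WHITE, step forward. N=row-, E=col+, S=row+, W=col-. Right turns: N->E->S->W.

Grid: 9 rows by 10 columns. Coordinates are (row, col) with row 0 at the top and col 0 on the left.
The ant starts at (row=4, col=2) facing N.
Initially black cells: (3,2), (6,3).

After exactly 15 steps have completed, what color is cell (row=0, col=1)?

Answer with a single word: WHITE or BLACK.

Answer: WHITE

Derivation:
Step 1: on WHITE (4,2): turn R to E, flip to black, move to (4,3). |black|=3
Step 2: on WHITE (4,3): turn R to S, flip to black, move to (5,3). |black|=4
Step 3: on WHITE (5,3): turn R to W, flip to black, move to (5,2). |black|=5
Step 4: on WHITE (5,2): turn R to N, flip to black, move to (4,2). |black|=6
Step 5: on BLACK (4,2): turn L to W, flip to white, move to (4,1). |black|=5
Step 6: on WHITE (4,1): turn R to N, flip to black, move to (3,1). |black|=6
Step 7: on WHITE (3,1): turn R to E, flip to black, move to (3,2). |black|=7
Step 8: on BLACK (3,2): turn L to N, flip to white, move to (2,2). |black|=6
Step 9: on WHITE (2,2): turn R to E, flip to black, move to (2,3). |black|=7
Step 10: on WHITE (2,3): turn R to S, flip to black, move to (3,3). |black|=8
Step 11: on WHITE (3,3): turn R to W, flip to black, move to (3,2). |black|=9
Step 12: on WHITE (3,2): turn R to N, flip to black, move to (2,2). |black|=10
Step 13: on BLACK (2,2): turn L to W, flip to white, move to (2,1). |black|=9
Step 14: on WHITE (2,1): turn R to N, flip to black, move to (1,1). |black|=10
Step 15: on WHITE (1,1): turn R to E, flip to black, move to (1,2). |black|=11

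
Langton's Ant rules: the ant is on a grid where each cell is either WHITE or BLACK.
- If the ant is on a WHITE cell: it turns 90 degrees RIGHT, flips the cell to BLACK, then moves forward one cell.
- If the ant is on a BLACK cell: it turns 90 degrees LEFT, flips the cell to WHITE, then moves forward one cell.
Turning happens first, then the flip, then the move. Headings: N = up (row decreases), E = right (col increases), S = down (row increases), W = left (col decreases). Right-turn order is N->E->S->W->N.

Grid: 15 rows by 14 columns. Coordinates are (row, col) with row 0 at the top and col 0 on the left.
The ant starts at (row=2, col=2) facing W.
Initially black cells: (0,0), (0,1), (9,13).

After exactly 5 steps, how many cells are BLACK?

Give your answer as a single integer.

Step 1: on WHITE (2,2): turn R to N, flip to black, move to (1,2). |black|=4
Step 2: on WHITE (1,2): turn R to E, flip to black, move to (1,3). |black|=5
Step 3: on WHITE (1,3): turn R to S, flip to black, move to (2,3). |black|=6
Step 4: on WHITE (2,3): turn R to W, flip to black, move to (2,2). |black|=7
Step 5: on BLACK (2,2): turn L to S, flip to white, move to (3,2). |black|=6

Answer: 6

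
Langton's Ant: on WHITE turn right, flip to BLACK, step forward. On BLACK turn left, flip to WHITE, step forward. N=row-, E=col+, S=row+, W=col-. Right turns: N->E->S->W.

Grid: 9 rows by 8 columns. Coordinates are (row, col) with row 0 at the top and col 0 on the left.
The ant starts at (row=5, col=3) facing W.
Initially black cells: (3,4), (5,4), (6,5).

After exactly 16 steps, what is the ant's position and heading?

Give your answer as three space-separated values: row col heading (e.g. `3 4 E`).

Step 1: on WHITE (5,3): turn R to N, flip to black, move to (4,3). |black|=4
Step 2: on WHITE (4,3): turn R to E, flip to black, move to (4,4). |black|=5
Step 3: on WHITE (4,4): turn R to S, flip to black, move to (5,4). |black|=6
Step 4: on BLACK (5,4): turn L to E, flip to white, move to (5,5). |black|=5
Step 5: on WHITE (5,5): turn R to S, flip to black, move to (6,5). |black|=6
Step 6: on BLACK (6,5): turn L to E, flip to white, move to (6,6). |black|=5
Step 7: on WHITE (6,6): turn R to S, flip to black, move to (7,6). |black|=6
Step 8: on WHITE (7,6): turn R to W, flip to black, move to (7,5). |black|=7
Step 9: on WHITE (7,5): turn R to N, flip to black, move to (6,5). |black|=8
Step 10: on WHITE (6,5): turn R to E, flip to black, move to (6,6). |black|=9
Step 11: on BLACK (6,6): turn L to N, flip to white, move to (5,6). |black|=8
Step 12: on WHITE (5,6): turn R to E, flip to black, move to (5,7). |black|=9
Step 13: on WHITE (5,7): turn R to S, flip to black, move to (6,7). |black|=10
Step 14: on WHITE (6,7): turn R to W, flip to black, move to (6,6). |black|=11
Step 15: on WHITE (6,6): turn R to N, flip to black, move to (5,6). |black|=12
Step 16: on BLACK (5,6): turn L to W, flip to white, move to (5,5). |black|=11

Answer: 5 5 W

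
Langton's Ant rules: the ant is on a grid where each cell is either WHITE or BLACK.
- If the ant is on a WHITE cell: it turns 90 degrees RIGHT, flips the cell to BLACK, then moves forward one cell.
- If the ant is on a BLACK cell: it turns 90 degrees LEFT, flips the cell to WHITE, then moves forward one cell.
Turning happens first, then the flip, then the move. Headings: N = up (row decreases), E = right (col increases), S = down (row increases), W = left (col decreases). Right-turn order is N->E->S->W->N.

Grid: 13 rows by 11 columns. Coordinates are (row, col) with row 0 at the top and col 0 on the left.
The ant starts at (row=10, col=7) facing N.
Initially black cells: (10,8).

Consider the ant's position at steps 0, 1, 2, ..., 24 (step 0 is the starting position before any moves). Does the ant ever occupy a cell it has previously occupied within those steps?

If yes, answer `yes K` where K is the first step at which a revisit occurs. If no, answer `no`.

Answer: yes 5

Derivation:
Step 1: on WHITE (10,7): turn R to E, flip to black, move to (10,8). |black|=2 — new cell
Step 2: on BLACK (10,8): turn L to N, flip to white, move to (9,8). |black|=1 — new cell
Step 3: on WHITE (9,8): turn R to E, flip to black, move to (9,9). |black|=2 — new cell
Step 4: on WHITE (9,9): turn R to S, flip to black, move to (10,9). |black|=3 — new cell
Step 5: on WHITE (10,9): turn R to W, flip to black, move to (10,8). |black|=4 — REVISIT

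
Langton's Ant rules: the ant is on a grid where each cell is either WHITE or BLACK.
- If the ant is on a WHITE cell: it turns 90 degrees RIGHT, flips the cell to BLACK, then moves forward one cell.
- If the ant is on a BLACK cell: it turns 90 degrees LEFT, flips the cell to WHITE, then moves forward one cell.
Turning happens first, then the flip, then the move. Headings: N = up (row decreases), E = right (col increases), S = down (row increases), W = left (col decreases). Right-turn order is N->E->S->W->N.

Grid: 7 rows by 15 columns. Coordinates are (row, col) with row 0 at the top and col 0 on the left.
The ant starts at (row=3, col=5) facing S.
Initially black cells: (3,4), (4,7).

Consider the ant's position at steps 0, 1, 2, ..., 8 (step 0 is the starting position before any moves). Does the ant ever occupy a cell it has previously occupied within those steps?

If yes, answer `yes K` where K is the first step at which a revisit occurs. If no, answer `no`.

Answer: yes 5

Derivation:
Step 1: on WHITE (3,5): turn R to W, flip to black, move to (3,4). |black|=3 — new cell
Step 2: on BLACK (3,4): turn L to S, flip to white, move to (4,4). |black|=2 — new cell
Step 3: on WHITE (4,4): turn R to W, flip to black, move to (4,3). |black|=3 — new cell
Step 4: on WHITE (4,3): turn R to N, flip to black, move to (3,3). |black|=4 — new cell
Step 5: on WHITE (3,3): turn R to E, flip to black, move to (3,4). |black|=5 — REVISIT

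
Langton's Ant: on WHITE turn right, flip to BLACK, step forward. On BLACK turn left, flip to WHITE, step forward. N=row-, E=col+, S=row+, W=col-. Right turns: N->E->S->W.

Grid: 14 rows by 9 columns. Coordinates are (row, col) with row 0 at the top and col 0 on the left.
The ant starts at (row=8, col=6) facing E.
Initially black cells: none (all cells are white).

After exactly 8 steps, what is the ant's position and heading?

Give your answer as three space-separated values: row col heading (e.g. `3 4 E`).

Step 1: on WHITE (8,6): turn R to S, flip to black, move to (9,6). |black|=1
Step 2: on WHITE (9,6): turn R to W, flip to black, move to (9,5). |black|=2
Step 3: on WHITE (9,5): turn R to N, flip to black, move to (8,5). |black|=3
Step 4: on WHITE (8,5): turn R to E, flip to black, move to (8,6). |black|=4
Step 5: on BLACK (8,6): turn L to N, flip to white, move to (7,6). |black|=3
Step 6: on WHITE (7,6): turn R to E, flip to black, move to (7,7). |black|=4
Step 7: on WHITE (7,7): turn R to S, flip to black, move to (8,7). |black|=5
Step 8: on WHITE (8,7): turn R to W, flip to black, move to (8,6). |black|=6

Answer: 8 6 W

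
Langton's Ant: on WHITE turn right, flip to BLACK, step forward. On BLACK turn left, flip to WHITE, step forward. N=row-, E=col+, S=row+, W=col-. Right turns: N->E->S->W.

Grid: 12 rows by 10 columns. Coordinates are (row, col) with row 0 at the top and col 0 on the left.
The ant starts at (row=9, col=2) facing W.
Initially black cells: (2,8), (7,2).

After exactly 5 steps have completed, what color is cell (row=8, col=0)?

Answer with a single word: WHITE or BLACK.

Answer: WHITE

Derivation:
Step 1: on WHITE (9,2): turn R to N, flip to black, move to (8,2). |black|=3
Step 2: on WHITE (8,2): turn R to E, flip to black, move to (8,3). |black|=4
Step 3: on WHITE (8,3): turn R to S, flip to black, move to (9,3). |black|=5
Step 4: on WHITE (9,3): turn R to W, flip to black, move to (9,2). |black|=6
Step 5: on BLACK (9,2): turn L to S, flip to white, move to (10,2). |black|=5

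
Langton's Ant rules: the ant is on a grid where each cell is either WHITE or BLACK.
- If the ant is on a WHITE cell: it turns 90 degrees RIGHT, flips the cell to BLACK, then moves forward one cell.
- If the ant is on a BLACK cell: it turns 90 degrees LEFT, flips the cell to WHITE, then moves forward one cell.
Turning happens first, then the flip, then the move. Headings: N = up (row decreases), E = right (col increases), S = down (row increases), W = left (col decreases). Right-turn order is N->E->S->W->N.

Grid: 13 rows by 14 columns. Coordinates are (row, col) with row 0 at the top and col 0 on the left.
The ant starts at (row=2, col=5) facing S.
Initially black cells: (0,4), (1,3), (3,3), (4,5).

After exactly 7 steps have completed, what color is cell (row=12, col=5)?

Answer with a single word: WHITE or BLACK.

Step 1: on WHITE (2,5): turn R to W, flip to black, move to (2,4). |black|=5
Step 2: on WHITE (2,4): turn R to N, flip to black, move to (1,4). |black|=6
Step 3: on WHITE (1,4): turn R to E, flip to black, move to (1,5). |black|=7
Step 4: on WHITE (1,5): turn R to S, flip to black, move to (2,5). |black|=8
Step 5: on BLACK (2,5): turn L to E, flip to white, move to (2,6). |black|=7
Step 6: on WHITE (2,6): turn R to S, flip to black, move to (3,6). |black|=8
Step 7: on WHITE (3,6): turn R to W, flip to black, move to (3,5). |black|=9

Answer: WHITE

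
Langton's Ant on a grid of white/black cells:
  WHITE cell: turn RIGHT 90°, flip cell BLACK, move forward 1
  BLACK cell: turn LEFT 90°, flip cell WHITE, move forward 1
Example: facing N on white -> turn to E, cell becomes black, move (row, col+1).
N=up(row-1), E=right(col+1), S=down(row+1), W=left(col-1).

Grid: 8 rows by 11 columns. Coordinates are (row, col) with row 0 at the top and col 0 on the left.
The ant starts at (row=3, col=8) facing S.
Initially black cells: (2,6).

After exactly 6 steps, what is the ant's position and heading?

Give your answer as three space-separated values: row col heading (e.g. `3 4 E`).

Step 1: on WHITE (3,8): turn R to W, flip to black, move to (3,7). |black|=2
Step 2: on WHITE (3,7): turn R to N, flip to black, move to (2,7). |black|=3
Step 3: on WHITE (2,7): turn R to E, flip to black, move to (2,8). |black|=4
Step 4: on WHITE (2,8): turn R to S, flip to black, move to (3,8). |black|=5
Step 5: on BLACK (3,8): turn L to E, flip to white, move to (3,9). |black|=4
Step 6: on WHITE (3,9): turn R to S, flip to black, move to (4,9). |black|=5

Answer: 4 9 S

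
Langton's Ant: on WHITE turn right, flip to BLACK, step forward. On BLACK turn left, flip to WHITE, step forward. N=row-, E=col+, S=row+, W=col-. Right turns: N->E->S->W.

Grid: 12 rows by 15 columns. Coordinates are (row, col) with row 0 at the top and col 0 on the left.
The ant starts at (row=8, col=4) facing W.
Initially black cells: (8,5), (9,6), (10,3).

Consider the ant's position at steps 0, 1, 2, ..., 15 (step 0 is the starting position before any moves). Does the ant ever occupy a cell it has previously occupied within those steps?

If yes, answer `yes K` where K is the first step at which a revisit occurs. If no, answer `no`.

Answer: yes 9

Derivation:
Step 1: on WHITE (8,4): turn R to N, flip to black, move to (7,4). |black|=4 — new cell
Step 2: on WHITE (7,4): turn R to E, flip to black, move to (7,5). |black|=5 — new cell
Step 3: on WHITE (7,5): turn R to S, flip to black, move to (8,5). |black|=6 — new cell
Step 4: on BLACK (8,5): turn L to E, flip to white, move to (8,6). |black|=5 — new cell
Step 5: on WHITE (8,6): turn R to S, flip to black, move to (9,6). |black|=6 — new cell
Step 6: on BLACK (9,6): turn L to E, flip to white, move to (9,7). |black|=5 — new cell
Step 7: on WHITE (9,7): turn R to S, flip to black, move to (10,7). |black|=6 — new cell
Step 8: on WHITE (10,7): turn R to W, flip to black, move to (10,6). |black|=7 — new cell
Step 9: on WHITE (10,6): turn R to N, flip to black, move to (9,6). |black|=8 — REVISIT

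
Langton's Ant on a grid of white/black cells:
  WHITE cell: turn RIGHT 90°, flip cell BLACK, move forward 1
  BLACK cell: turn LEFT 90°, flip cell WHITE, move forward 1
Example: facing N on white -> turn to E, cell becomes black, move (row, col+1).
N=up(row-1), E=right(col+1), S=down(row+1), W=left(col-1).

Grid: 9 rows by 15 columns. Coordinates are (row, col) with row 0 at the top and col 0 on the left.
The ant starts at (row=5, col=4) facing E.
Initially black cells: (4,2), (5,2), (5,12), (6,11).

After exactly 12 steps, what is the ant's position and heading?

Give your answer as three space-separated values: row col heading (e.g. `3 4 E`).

Step 1: on WHITE (5,4): turn R to S, flip to black, move to (6,4). |black|=5
Step 2: on WHITE (6,4): turn R to W, flip to black, move to (6,3). |black|=6
Step 3: on WHITE (6,3): turn R to N, flip to black, move to (5,3). |black|=7
Step 4: on WHITE (5,3): turn R to E, flip to black, move to (5,4). |black|=8
Step 5: on BLACK (5,4): turn L to N, flip to white, move to (4,4). |black|=7
Step 6: on WHITE (4,4): turn R to E, flip to black, move to (4,5). |black|=8
Step 7: on WHITE (4,5): turn R to S, flip to black, move to (5,5). |black|=9
Step 8: on WHITE (5,5): turn R to W, flip to black, move to (5,4). |black|=10
Step 9: on WHITE (5,4): turn R to N, flip to black, move to (4,4). |black|=11
Step 10: on BLACK (4,4): turn L to W, flip to white, move to (4,3). |black|=10
Step 11: on WHITE (4,3): turn R to N, flip to black, move to (3,3). |black|=11
Step 12: on WHITE (3,3): turn R to E, flip to black, move to (3,4). |black|=12

Answer: 3 4 E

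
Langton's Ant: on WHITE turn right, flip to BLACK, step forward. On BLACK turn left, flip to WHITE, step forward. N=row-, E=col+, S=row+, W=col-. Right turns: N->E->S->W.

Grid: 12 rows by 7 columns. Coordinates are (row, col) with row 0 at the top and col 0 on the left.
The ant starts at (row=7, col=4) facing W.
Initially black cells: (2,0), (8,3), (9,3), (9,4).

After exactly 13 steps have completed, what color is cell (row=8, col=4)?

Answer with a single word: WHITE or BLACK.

Answer: WHITE

Derivation:
Step 1: on WHITE (7,4): turn R to N, flip to black, move to (6,4). |black|=5
Step 2: on WHITE (6,4): turn R to E, flip to black, move to (6,5). |black|=6
Step 3: on WHITE (6,5): turn R to S, flip to black, move to (7,5). |black|=7
Step 4: on WHITE (7,5): turn R to W, flip to black, move to (7,4). |black|=8
Step 5: on BLACK (7,4): turn L to S, flip to white, move to (8,4). |black|=7
Step 6: on WHITE (8,4): turn R to W, flip to black, move to (8,3). |black|=8
Step 7: on BLACK (8,3): turn L to S, flip to white, move to (9,3). |black|=7
Step 8: on BLACK (9,3): turn L to E, flip to white, move to (9,4). |black|=6
Step 9: on BLACK (9,4): turn L to N, flip to white, move to (8,4). |black|=5
Step 10: on BLACK (8,4): turn L to W, flip to white, move to (8,3). |black|=4
Step 11: on WHITE (8,3): turn R to N, flip to black, move to (7,3). |black|=5
Step 12: on WHITE (7,3): turn R to E, flip to black, move to (7,4). |black|=6
Step 13: on WHITE (7,4): turn R to S, flip to black, move to (8,4). |black|=7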